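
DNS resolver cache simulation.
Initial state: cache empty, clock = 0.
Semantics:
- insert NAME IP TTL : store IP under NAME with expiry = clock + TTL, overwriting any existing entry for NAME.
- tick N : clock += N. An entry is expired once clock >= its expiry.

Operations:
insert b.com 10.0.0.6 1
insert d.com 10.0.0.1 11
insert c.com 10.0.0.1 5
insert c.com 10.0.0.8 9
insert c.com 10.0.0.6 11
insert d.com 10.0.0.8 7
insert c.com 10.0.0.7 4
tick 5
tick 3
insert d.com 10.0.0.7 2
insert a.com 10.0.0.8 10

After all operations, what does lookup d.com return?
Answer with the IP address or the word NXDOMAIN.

Op 1: insert b.com -> 10.0.0.6 (expiry=0+1=1). clock=0
Op 2: insert d.com -> 10.0.0.1 (expiry=0+11=11). clock=0
Op 3: insert c.com -> 10.0.0.1 (expiry=0+5=5). clock=0
Op 4: insert c.com -> 10.0.0.8 (expiry=0+9=9). clock=0
Op 5: insert c.com -> 10.0.0.6 (expiry=0+11=11). clock=0
Op 6: insert d.com -> 10.0.0.8 (expiry=0+7=7). clock=0
Op 7: insert c.com -> 10.0.0.7 (expiry=0+4=4). clock=0
Op 8: tick 5 -> clock=5. purged={b.com,c.com}
Op 9: tick 3 -> clock=8. purged={d.com}
Op 10: insert d.com -> 10.0.0.7 (expiry=8+2=10). clock=8
Op 11: insert a.com -> 10.0.0.8 (expiry=8+10=18). clock=8
lookup d.com: present, ip=10.0.0.7 expiry=10 > clock=8

Answer: 10.0.0.7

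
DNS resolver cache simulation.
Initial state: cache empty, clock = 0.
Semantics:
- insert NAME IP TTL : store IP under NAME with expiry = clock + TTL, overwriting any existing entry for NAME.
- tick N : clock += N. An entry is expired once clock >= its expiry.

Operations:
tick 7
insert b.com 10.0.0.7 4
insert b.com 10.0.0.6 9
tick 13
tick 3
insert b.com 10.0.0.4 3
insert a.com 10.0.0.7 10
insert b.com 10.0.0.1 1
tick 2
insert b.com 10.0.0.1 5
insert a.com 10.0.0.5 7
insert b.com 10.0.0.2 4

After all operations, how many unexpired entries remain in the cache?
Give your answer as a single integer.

Op 1: tick 7 -> clock=7.
Op 2: insert b.com -> 10.0.0.7 (expiry=7+4=11). clock=7
Op 3: insert b.com -> 10.0.0.6 (expiry=7+9=16). clock=7
Op 4: tick 13 -> clock=20. purged={b.com}
Op 5: tick 3 -> clock=23.
Op 6: insert b.com -> 10.0.0.4 (expiry=23+3=26). clock=23
Op 7: insert a.com -> 10.0.0.7 (expiry=23+10=33). clock=23
Op 8: insert b.com -> 10.0.0.1 (expiry=23+1=24). clock=23
Op 9: tick 2 -> clock=25. purged={b.com}
Op 10: insert b.com -> 10.0.0.1 (expiry=25+5=30). clock=25
Op 11: insert a.com -> 10.0.0.5 (expiry=25+7=32). clock=25
Op 12: insert b.com -> 10.0.0.2 (expiry=25+4=29). clock=25
Final cache (unexpired): {a.com,b.com} -> size=2

Answer: 2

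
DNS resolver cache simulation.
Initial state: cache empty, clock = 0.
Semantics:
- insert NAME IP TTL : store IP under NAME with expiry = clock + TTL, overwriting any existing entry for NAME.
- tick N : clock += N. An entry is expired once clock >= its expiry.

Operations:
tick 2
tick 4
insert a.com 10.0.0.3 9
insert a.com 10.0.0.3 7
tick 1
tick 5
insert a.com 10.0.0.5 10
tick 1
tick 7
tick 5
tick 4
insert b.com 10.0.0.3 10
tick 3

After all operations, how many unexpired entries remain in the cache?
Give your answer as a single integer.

Op 1: tick 2 -> clock=2.
Op 2: tick 4 -> clock=6.
Op 3: insert a.com -> 10.0.0.3 (expiry=6+9=15). clock=6
Op 4: insert a.com -> 10.0.0.3 (expiry=6+7=13). clock=6
Op 5: tick 1 -> clock=7.
Op 6: tick 5 -> clock=12.
Op 7: insert a.com -> 10.0.0.5 (expiry=12+10=22). clock=12
Op 8: tick 1 -> clock=13.
Op 9: tick 7 -> clock=20.
Op 10: tick 5 -> clock=25. purged={a.com}
Op 11: tick 4 -> clock=29.
Op 12: insert b.com -> 10.0.0.3 (expiry=29+10=39). clock=29
Op 13: tick 3 -> clock=32.
Final cache (unexpired): {b.com} -> size=1

Answer: 1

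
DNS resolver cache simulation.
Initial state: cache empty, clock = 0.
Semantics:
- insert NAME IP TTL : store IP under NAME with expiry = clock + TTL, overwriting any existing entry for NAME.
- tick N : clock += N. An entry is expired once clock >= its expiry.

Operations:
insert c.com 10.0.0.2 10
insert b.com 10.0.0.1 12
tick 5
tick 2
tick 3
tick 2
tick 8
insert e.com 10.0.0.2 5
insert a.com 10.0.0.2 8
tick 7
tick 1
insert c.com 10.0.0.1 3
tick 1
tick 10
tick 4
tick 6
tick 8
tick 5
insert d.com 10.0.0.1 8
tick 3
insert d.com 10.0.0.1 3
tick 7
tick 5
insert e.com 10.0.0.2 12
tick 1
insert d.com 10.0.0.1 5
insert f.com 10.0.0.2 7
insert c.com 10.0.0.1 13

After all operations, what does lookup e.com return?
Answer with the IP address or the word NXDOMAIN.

Answer: 10.0.0.2

Derivation:
Op 1: insert c.com -> 10.0.0.2 (expiry=0+10=10). clock=0
Op 2: insert b.com -> 10.0.0.1 (expiry=0+12=12). clock=0
Op 3: tick 5 -> clock=5.
Op 4: tick 2 -> clock=7.
Op 5: tick 3 -> clock=10. purged={c.com}
Op 6: tick 2 -> clock=12. purged={b.com}
Op 7: tick 8 -> clock=20.
Op 8: insert e.com -> 10.0.0.2 (expiry=20+5=25). clock=20
Op 9: insert a.com -> 10.0.0.2 (expiry=20+8=28). clock=20
Op 10: tick 7 -> clock=27. purged={e.com}
Op 11: tick 1 -> clock=28. purged={a.com}
Op 12: insert c.com -> 10.0.0.1 (expiry=28+3=31). clock=28
Op 13: tick 1 -> clock=29.
Op 14: tick 10 -> clock=39. purged={c.com}
Op 15: tick 4 -> clock=43.
Op 16: tick 6 -> clock=49.
Op 17: tick 8 -> clock=57.
Op 18: tick 5 -> clock=62.
Op 19: insert d.com -> 10.0.0.1 (expiry=62+8=70). clock=62
Op 20: tick 3 -> clock=65.
Op 21: insert d.com -> 10.0.0.1 (expiry=65+3=68). clock=65
Op 22: tick 7 -> clock=72. purged={d.com}
Op 23: tick 5 -> clock=77.
Op 24: insert e.com -> 10.0.0.2 (expiry=77+12=89). clock=77
Op 25: tick 1 -> clock=78.
Op 26: insert d.com -> 10.0.0.1 (expiry=78+5=83). clock=78
Op 27: insert f.com -> 10.0.0.2 (expiry=78+7=85). clock=78
Op 28: insert c.com -> 10.0.0.1 (expiry=78+13=91). clock=78
lookup e.com: present, ip=10.0.0.2 expiry=89 > clock=78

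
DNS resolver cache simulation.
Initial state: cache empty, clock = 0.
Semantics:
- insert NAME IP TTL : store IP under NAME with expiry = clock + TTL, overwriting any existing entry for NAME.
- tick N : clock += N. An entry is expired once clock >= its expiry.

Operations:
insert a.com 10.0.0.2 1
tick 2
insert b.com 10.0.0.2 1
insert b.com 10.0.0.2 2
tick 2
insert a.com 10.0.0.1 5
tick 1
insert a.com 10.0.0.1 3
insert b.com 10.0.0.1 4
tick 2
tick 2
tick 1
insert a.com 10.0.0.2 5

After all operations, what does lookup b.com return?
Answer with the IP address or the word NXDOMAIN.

Op 1: insert a.com -> 10.0.0.2 (expiry=0+1=1). clock=0
Op 2: tick 2 -> clock=2. purged={a.com}
Op 3: insert b.com -> 10.0.0.2 (expiry=2+1=3). clock=2
Op 4: insert b.com -> 10.0.0.2 (expiry=2+2=4). clock=2
Op 5: tick 2 -> clock=4. purged={b.com}
Op 6: insert a.com -> 10.0.0.1 (expiry=4+5=9). clock=4
Op 7: tick 1 -> clock=5.
Op 8: insert a.com -> 10.0.0.1 (expiry=5+3=8). clock=5
Op 9: insert b.com -> 10.0.0.1 (expiry=5+4=9). clock=5
Op 10: tick 2 -> clock=7.
Op 11: tick 2 -> clock=9. purged={a.com,b.com}
Op 12: tick 1 -> clock=10.
Op 13: insert a.com -> 10.0.0.2 (expiry=10+5=15). clock=10
lookup b.com: not in cache (expired or never inserted)

Answer: NXDOMAIN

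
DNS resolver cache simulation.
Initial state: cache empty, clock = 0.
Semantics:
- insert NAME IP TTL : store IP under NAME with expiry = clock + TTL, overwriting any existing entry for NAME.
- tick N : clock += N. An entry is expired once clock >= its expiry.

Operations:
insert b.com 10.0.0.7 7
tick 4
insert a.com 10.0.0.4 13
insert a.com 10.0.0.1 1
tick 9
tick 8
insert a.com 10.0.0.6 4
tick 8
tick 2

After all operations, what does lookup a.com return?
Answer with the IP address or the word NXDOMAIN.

Op 1: insert b.com -> 10.0.0.7 (expiry=0+7=7). clock=0
Op 2: tick 4 -> clock=4.
Op 3: insert a.com -> 10.0.0.4 (expiry=4+13=17). clock=4
Op 4: insert a.com -> 10.0.0.1 (expiry=4+1=5). clock=4
Op 5: tick 9 -> clock=13. purged={a.com,b.com}
Op 6: tick 8 -> clock=21.
Op 7: insert a.com -> 10.0.0.6 (expiry=21+4=25). clock=21
Op 8: tick 8 -> clock=29. purged={a.com}
Op 9: tick 2 -> clock=31.
lookup a.com: not in cache (expired or never inserted)

Answer: NXDOMAIN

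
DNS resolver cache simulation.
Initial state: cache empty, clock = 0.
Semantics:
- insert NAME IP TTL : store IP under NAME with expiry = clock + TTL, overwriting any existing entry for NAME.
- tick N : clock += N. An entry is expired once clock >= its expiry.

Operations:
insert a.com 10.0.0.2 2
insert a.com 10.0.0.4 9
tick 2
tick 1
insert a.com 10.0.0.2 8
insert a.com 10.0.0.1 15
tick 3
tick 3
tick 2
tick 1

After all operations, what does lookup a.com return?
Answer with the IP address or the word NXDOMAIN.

Op 1: insert a.com -> 10.0.0.2 (expiry=0+2=2). clock=0
Op 2: insert a.com -> 10.0.0.4 (expiry=0+9=9). clock=0
Op 3: tick 2 -> clock=2.
Op 4: tick 1 -> clock=3.
Op 5: insert a.com -> 10.0.0.2 (expiry=3+8=11). clock=3
Op 6: insert a.com -> 10.0.0.1 (expiry=3+15=18). clock=3
Op 7: tick 3 -> clock=6.
Op 8: tick 3 -> clock=9.
Op 9: tick 2 -> clock=11.
Op 10: tick 1 -> clock=12.
lookup a.com: present, ip=10.0.0.1 expiry=18 > clock=12

Answer: 10.0.0.1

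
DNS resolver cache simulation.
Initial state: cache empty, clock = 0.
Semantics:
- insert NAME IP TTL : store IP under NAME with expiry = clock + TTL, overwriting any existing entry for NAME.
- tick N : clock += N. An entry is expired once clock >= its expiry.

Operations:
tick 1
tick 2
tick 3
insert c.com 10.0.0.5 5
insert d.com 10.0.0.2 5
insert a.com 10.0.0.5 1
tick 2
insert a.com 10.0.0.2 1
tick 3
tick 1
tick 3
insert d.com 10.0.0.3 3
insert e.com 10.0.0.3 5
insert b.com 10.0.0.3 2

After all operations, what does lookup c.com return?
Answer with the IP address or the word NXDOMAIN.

Op 1: tick 1 -> clock=1.
Op 2: tick 2 -> clock=3.
Op 3: tick 3 -> clock=6.
Op 4: insert c.com -> 10.0.0.5 (expiry=6+5=11). clock=6
Op 5: insert d.com -> 10.0.0.2 (expiry=6+5=11). clock=6
Op 6: insert a.com -> 10.0.0.5 (expiry=6+1=7). clock=6
Op 7: tick 2 -> clock=8. purged={a.com}
Op 8: insert a.com -> 10.0.0.2 (expiry=8+1=9). clock=8
Op 9: tick 3 -> clock=11. purged={a.com,c.com,d.com}
Op 10: tick 1 -> clock=12.
Op 11: tick 3 -> clock=15.
Op 12: insert d.com -> 10.0.0.3 (expiry=15+3=18). clock=15
Op 13: insert e.com -> 10.0.0.3 (expiry=15+5=20). clock=15
Op 14: insert b.com -> 10.0.0.3 (expiry=15+2=17). clock=15
lookup c.com: not in cache (expired or never inserted)

Answer: NXDOMAIN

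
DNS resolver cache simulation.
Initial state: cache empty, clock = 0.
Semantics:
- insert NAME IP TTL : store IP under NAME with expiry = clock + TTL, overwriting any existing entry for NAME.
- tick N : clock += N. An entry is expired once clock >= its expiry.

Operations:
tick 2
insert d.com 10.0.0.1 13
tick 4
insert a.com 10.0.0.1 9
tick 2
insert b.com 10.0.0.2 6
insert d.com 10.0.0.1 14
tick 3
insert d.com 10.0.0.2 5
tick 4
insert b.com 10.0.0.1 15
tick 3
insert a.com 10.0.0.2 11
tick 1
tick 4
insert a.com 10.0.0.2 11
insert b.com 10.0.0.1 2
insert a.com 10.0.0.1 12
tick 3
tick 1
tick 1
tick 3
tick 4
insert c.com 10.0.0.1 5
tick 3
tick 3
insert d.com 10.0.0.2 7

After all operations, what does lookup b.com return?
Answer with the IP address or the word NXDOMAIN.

Op 1: tick 2 -> clock=2.
Op 2: insert d.com -> 10.0.0.1 (expiry=2+13=15). clock=2
Op 3: tick 4 -> clock=6.
Op 4: insert a.com -> 10.0.0.1 (expiry=6+9=15). clock=6
Op 5: tick 2 -> clock=8.
Op 6: insert b.com -> 10.0.0.2 (expiry=8+6=14). clock=8
Op 7: insert d.com -> 10.0.0.1 (expiry=8+14=22). clock=8
Op 8: tick 3 -> clock=11.
Op 9: insert d.com -> 10.0.0.2 (expiry=11+5=16). clock=11
Op 10: tick 4 -> clock=15. purged={a.com,b.com}
Op 11: insert b.com -> 10.0.0.1 (expiry=15+15=30). clock=15
Op 12: tick 3 -> clock=18. purged={d.com}
Op 13: insert a.com -> 10.0.0.2 (expiry=18+11=29). clock=18
Op 14: tick 1 -> clock=19.
Op 15: tick 4 -> clock=23.
Op 16: insert a.com -> 10.0.0.2 (expiry=23+11=34). clock=23
Op 17: insert b.com -> 10.0.0.1 (expiry=23+2=25). clock=23
Op 18: insert a.com -> 10.0.0.1 (expiry=23+12=35). clock=23
Op 19: tick 3 -> clock=26. purged={b.com}
Op 20: tick 1 -> clock=27.
Op 21: tick 1 -> clock=28.
Op 22: tick 3 -> clock=31.
Op 23: tick 4 -> clock=35. purged={a.com}
Op 24: insert c.com -> 10.0.0.1 (expiry=35+5=40). clock=35
Op 25: tick 3 -> clock=38.
Op 26: tick 3 -> clock=41. purged={c.com}
Op 27: insert d.com -> 10.0.0.2 (expiry=41+7=48). clock=41
lookup b.com: not in cache (expired or never inserted)

Answer: NXDOMAIN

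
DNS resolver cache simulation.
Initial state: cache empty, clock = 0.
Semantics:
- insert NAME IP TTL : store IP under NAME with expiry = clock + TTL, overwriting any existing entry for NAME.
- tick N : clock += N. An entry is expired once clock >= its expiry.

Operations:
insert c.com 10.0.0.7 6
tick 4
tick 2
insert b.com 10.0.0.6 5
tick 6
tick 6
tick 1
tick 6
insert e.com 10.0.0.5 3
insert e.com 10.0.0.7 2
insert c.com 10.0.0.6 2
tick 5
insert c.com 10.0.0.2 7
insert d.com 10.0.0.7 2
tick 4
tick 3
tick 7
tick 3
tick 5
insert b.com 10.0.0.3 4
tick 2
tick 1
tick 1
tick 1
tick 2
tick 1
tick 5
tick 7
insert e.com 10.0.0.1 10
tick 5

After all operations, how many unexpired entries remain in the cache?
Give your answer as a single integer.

Op 1: insert c.com -> 10.0.0.7 (expiry=0+6=6). clock=0
Op 2: tick 4 -> clock=4.
Op 3: tick 2 -> clock=6. purged={c.com}
Op 4: insert b.com -> 10.0.0.6 (expiry=6+5=11). clock=6
Op 5: tick 6 -> clock=12. purged={b.com}
Op 6: tick 6 -> clock=18.
Op 7: tick 1 -> clock=19.
Op 8: tick 6 -> clock=25.
Op 9: insert e.com -> 10.0.0.5 (expiry=25+3=28). clock=25
Op 10: insert e.com -> 10.0.0.7 (expiry=25+2=27). clock=25
Op 11: insert c.com -> 10.0.0.6 (expiry=25+2=27). clock=25
Op 12: tick 5 -> clock=30. purged={c.com,e.com}
Op 13: insert c.com -> 10.0.0.2 (expiry=30+7=37). clock=30
Op 14: insert d.com -> 10.0.0.7 (expiry=30+2=32). clock=30
Op 15: tick 4 -> clock=34. purged={d.com}
Op 16: tick 3 -> clock=37. purged={c.com}
Op 17: tick 7 -> clock=44.
Op 18: tick 3 -> clock=47.
Op 19: tick 5 -> clock=52.
Op 20: insert b.com -> 10.0.0.3 (expiry=52+4=56). clock=52
Op 21: tick 2 -> clock=54.
Op 22: tick 1 -> clock=55.
Op 23: tick 1 -> clock=56. purged={b.com}
Op 24: tick 1 -> clock=57.
Op 25: tick 2 -> clock=59.
Op 26: tick 1 -> clock=60.
Op 27: tick 5 -> clock=65.
Op 28: tick 7 -> clock=72.
Op 29: insert e.com -> 10.0.0.1 (expiry=72+10=82). clock=72
Op 30: tick 5 -> clock=77.
Final cache (unexpired): {e.com} -> size=1

Answer: 1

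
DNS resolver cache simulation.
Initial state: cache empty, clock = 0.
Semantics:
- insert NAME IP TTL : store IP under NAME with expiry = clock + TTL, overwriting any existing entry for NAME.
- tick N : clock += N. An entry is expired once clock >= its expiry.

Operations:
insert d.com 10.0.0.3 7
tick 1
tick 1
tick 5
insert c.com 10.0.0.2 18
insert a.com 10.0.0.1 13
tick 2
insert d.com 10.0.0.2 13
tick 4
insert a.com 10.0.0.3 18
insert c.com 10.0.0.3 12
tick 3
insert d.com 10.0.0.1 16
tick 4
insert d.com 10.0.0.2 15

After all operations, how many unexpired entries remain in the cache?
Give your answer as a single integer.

Answer: 3

Derivation:
Op 1: insert d.com -> 10.0.0.3 (expiry=0+7=7). clock=0
Op 2: tick 1 -> clock=1.
Op 3: tick 1 -> clock=2.
Op 4: tick 5 -> clock=7. purged={d.com}
Op 5: insert c.com -> 10.0.0.2 (expiry=7+18=25). clock=7
Op 6: insert a.com -> 10.0.0.1 (expiry=7+13=20). clock=7
Op 7: tick 2 -> clock=9.
Op 8: insert d.com -> 10.0.0.2 (expiry=9+13=22). clock=9
Op 9: tick 4 -> clock=13.
Op 10: insert a.com -> 10.0.0.3 (expiry=13+18=31). clock=13
Op 11: insert c.com -> 10.0.0.3 (expiry=13+12=25). clock=13
Op 12: tick 3 -> clock=16.
Op 13: insert d.com -> 10.0.0.1 (expiry=16+16=32). clock=16
Op 14: tick 4 -> clock=20.
Op 15: insert d.com -> 10.0.0.2 (expiry=20+15=35). clock=20
Final cache (unexpired): {a.com,c.com,d.com} -> size=3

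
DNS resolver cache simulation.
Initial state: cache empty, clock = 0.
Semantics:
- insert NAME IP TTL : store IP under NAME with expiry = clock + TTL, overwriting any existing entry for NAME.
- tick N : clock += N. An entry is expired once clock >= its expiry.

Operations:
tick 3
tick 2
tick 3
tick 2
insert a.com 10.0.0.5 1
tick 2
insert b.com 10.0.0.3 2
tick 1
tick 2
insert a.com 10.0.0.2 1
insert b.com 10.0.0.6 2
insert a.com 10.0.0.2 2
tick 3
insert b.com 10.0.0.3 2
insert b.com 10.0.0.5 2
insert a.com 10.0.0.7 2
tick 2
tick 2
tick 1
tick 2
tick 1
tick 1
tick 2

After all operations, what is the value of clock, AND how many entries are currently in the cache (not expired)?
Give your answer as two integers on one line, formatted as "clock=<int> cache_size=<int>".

Op 1: tick 3 -> clock=3.
Op 2: tick 2 -> clock=5.
Op 3: tick 3 -> clock=8.
Op 4: tick 2 -> clock=10.
Op 5: insert a.com -> 10.0.0.5 (expiry=10+1=11). clock=10
Op 6: tick 2 -> clock=12. purged={a.com}
Op 7: insert b.com -> 10.0.0.3 (expiry=12+2=14). clock=12
Op 8: tick 1 -> clock=13.
Op 9: tick 2 -> clock=15. purged={b.com}
Op 10: insert a.com -> 10.0.0.2 (expiry=15+1=16). clock=15
Op 11: insert b.com -> 10.0.0.6 (expiry=15+2=17). clock=15
Op 12: insert a.com -> 10.0.0.2 (expiry=15+2=17). clock=15
Op 13: tick 3 -> clock=18. purged={a.com,b.com}
Op 14: insert b.com -> 10.0.0.3 (expiry=18+2=20). clock=18
Op 15: insert b.com -> 10.0.0.5 (expiry=18+2=20). clock=18
Op 16: insert a.com -> 10.0.0.7 (expiry=18+2=20). clock=18
Op 17: tick 2 -> clock=20. purged={a.com,b.com}
Op 18: tick 2 -> clock=22.
Op 19: tick 1 -> clock=23.
Op 20: tick 2 -> clock=25.
Op 21: tick 1 -> clock=26.
Op 22: tick 1 -> clock=27.
Op 23: tick 2 -> clock=29.
Final clock = 29
Final cache (unexpired): {} -> size=0

Answer: clock=29 cache_size=0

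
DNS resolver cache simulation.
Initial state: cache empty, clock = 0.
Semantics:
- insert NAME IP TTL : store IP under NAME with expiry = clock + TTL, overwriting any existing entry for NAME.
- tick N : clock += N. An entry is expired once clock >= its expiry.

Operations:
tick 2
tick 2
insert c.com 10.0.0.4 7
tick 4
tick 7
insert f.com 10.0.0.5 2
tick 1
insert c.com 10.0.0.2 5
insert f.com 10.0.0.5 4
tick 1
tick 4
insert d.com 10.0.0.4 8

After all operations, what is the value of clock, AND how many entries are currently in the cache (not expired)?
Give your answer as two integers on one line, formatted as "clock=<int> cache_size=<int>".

Op 1: tick 2 -> clock=2.
Op 2: tick 2 -> clock=4.
Op 3: insert c.com -> 10.0.0.4 (expiry=4+7=11). clock=4
Op 4: tick 4 -> clock=8.
Op 5: tick 7 -> clock=15. purged={c.com}
Op 6: insert f.com -> 10.0.0.5 (expiry=15+2=17). clock=15
Op 7: tick 1 -> clock=16.
Op 8: insert c.com -> 10.0.0.2 (expiry=16+5=21). clock=16
Op 9: insert f.com -> 10.0.0.5 (expiry=16+4=20). clock=16
Op 10: tick 1 -> clock=17.
Op 11: tick 4 -> clock=21. purged={c.com,f.com}
Op 12: insert d.com -> 10.0.0.4 (expiry=21+8=29). clock=21
Final clock = 21
Final cache (unexpired): {d.com} -> size=1

Answer: clock=21 cache_size=1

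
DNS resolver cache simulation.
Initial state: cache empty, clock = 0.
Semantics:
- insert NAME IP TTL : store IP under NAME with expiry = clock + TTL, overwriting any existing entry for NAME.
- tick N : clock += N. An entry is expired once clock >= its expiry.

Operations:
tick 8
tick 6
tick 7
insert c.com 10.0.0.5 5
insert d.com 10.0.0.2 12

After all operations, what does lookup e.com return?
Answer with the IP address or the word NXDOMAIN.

Op 1: tick 8 -> clock=8.
Op 2: tick 6 -> clock=14.
Op 3: tick 7 -> clock=21.
Op 4: insert c.com -> 10.0.0.5 (expiry=21+5=26). clock=21
Op 5: insert d.com -> 10.0.0.2 (expiry=21+12=33). clock=21
lookup e.com: not in cache (expired or never inserted)

Answer: NXDOMAIN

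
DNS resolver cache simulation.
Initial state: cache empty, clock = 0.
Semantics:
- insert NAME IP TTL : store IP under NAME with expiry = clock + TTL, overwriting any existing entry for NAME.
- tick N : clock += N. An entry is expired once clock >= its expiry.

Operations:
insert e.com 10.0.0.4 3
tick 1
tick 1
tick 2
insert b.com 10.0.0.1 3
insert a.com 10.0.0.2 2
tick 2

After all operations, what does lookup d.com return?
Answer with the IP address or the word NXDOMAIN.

Op 1: insert e.com -> 10.0.0.4 (expiry=0+3=3). clock=0
Op 2: tick 1 -> clock=1.
Op 3: tick 1 -> clock=2.
Op 4: tick 2 -> clock=4. purged={e.com}
Op 5: insert b.com -> 10.0.0.1 (expiry=4+3=7). clock=4
Op 6: insert a.com -> 10.0.0.2 (expiry=4+2=6). clock=4
Op 7: tick 2 -> clock=6. purged={a.com}
lookup d.com: not in cache (expired or never inserted)

Answer: NXDOMAIN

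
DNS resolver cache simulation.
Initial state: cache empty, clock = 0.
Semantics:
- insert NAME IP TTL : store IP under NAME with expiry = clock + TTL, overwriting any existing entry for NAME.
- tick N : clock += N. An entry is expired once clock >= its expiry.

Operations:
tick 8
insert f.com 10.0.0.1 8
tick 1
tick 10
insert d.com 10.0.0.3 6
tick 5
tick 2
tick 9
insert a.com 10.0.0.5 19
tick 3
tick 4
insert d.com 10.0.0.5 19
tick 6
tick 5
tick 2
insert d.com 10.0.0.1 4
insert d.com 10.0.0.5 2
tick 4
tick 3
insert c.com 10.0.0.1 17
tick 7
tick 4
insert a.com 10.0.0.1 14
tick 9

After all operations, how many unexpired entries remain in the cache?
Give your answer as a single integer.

Answer: 1

Derivation:
Op 1: tick 8 -> clock=8.
Op 2: insert f.com -> 10.0.0.1 (expiry=8+8=16). clock=8
Op 3: tick 1 -> clock=9.
Op 4: tick 10 -> clock=19. purged={f.com}
Op 5: insert d.com -> 10.0.0.3 (expiry=19+6=25). clock=19
Op 6: tick 5 -> clock=24.
Op 7: tick 2 -> clock=26. purged={d.com}
Op 8: tick 9 -> clock=35.
Op 9: insert a.com -> 10.0.0.5 (expiry=35+19=54). clock=35
Op 10: tick 3 -> clock=38.
Op 11: tick 4 -> clock=42.
Op 12: insert d.com -> 10.0.0.5 (expiry=42+19=61). clock=42
Op 13: tick 6 -> clock=48.
Op 14: tick 5 -> clock=53.
Op 15: tick 2 -> clock=55. purged={a.com}
Op 16: insert d.com -> 10.0.0.1 (expiry=55+4=59). clock=55
Op 17: insert d.com -> 10.0.0.5 (expiry=55+2=57). clock=55
Op 18: tick 4 -> clock=59. purged={d.com}
Op 19: tick 3 -> clock=62.
Op 20: insert c.com -> 10.0.0.1 (expiry=62+17=79). clock=62
Op 21: tick 7 -> clock=69.
Op 22: tick 4 -> clock=73.
Op 23: insert a.com -> 10.0.0.1 (expiry=73+14=87). clock=73
Op 24: tick 9 -> clock=82. purged={c.com}
Final cache (unexpired): {a.com} -> size=1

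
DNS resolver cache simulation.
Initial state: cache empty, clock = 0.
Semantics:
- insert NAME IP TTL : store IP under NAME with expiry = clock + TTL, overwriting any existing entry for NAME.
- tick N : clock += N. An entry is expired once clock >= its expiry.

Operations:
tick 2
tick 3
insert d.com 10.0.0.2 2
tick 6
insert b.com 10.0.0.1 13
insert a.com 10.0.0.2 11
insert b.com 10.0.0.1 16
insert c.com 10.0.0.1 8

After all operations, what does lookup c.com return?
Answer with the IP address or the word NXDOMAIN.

Op 1: tick 2 -> clock=2.
Op 2: tick 3 -> clock=5.
Op 3: insert d.com -> 10.0.0.2 (expiry=5+2=7). clock=5
Op 4: tick 6 -> clock=11. purged={d.com}
Op 5: insert b.com -> 10.0.0.1 (expiry=11+13=24). clock=11
Op 6: insert a.com -> 10.0.0.2 (expiry=11+11=22). clock=11
Op 7: insert b.com -> 10.0.0.1 (expiry=11+16=27). clock=11
Op 8: insert c.com -> 10.0.0.1 (expiry=11+8=19). clock=11
lookup c.com: present, ip=10.0.0.1 expiry=19 > clock=11

Answer: 10.0.0.1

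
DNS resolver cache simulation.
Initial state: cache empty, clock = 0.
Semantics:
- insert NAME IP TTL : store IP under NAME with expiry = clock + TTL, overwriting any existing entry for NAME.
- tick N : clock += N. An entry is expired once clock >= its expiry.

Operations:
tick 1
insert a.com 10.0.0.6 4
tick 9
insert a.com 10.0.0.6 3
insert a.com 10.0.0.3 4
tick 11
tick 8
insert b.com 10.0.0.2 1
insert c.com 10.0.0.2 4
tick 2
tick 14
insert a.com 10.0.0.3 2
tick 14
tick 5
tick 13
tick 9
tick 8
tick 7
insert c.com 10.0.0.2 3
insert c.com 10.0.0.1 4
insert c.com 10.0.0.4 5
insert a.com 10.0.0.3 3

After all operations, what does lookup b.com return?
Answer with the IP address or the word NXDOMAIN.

Answer: NXDOMAIN

Derivation:
Op 1: tick 1 -> clock=1.
Op 2: insert a.com -> 10.0.0.6 (expiry=1+4=5). clock=1
Op 3: tick 9 -> clock=10. purged={a.com}
Op 4: insert a.com -> 10.0.0.6 (expiry=10+3=13). clock=10
Op 5: insert a.com -> 10.0.0.3 (expiry=10+4=14). clock=10
Op 6: tick 11 -> clock=21. purged={a.com}
Op 7: tick 8 -> clock=29.
Op 8: insert b.com -> 10.0.0.2 (expiry=29+1=30). clock=29
Op 9: insert c.com -> 10.0.0.2 (expiry=29+4=33). clock=29
Op 10: tick 2 -> clock=31. purged={b.com}
Op 11: tick 14 -> clock=45. purged={c.com}
Op 12: insert a.com -> 10.0.0.3 (expiry=45+2=47). clock=45
Op 13: tick 14 -> clock=59. purged={a.com}
Op 14: tick 5 -> clock=64.
Op 15: tick 13 -> clock=77.
Op 16: tick 9 -> clock=86.
Op 17: tick 8 -> clock=94.
Op 18: tick 7 -> clock=101.
Op 19: insert c.com -> 10.0.0.2 (expiry=101+3=104). clock=101
Op 20: insert c.com -> 10.0.0.1 (expiry=101+4=105). clock=101
Op 21: insert c.com -> 10.0.0.4 (expiry=101+5=106). clock=101
Op 22: insert a.com -> 10.0.0.3 (expiry=101+3=104). clock=101
lookup b.com: not in cache (expired or never inserted)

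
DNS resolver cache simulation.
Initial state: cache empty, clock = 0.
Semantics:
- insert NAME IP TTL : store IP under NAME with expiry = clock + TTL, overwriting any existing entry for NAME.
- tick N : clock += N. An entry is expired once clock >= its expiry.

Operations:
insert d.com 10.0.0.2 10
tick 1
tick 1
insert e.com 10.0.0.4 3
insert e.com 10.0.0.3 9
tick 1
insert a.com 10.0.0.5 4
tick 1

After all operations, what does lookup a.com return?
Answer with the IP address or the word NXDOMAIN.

Answer: 10.0.0.5

Derivation:
Op 1: insert d.com -> 10.0.0.2 (expiry=0+10=10). clock=0
Op 2: tick 1 -> clock=1.
Op 3: tick 1 -> clock=2.
Op 4: insert e.com -> 10.0.0.4 (expiry=2+3=5). clock=2
Op 5: insert e.com -> 10.0.0.3 (expiry=2+9=11). clock=2
Op 6: tick 1 -> clock=3.
Op 7: insert a.com -> 10.0.0.5 (expiry=3+4=7). clock=3
Op 8: tick 1 -> clock=4.
lookup a.com: present, ip=10.0.0.5 expiry=7 > clock=4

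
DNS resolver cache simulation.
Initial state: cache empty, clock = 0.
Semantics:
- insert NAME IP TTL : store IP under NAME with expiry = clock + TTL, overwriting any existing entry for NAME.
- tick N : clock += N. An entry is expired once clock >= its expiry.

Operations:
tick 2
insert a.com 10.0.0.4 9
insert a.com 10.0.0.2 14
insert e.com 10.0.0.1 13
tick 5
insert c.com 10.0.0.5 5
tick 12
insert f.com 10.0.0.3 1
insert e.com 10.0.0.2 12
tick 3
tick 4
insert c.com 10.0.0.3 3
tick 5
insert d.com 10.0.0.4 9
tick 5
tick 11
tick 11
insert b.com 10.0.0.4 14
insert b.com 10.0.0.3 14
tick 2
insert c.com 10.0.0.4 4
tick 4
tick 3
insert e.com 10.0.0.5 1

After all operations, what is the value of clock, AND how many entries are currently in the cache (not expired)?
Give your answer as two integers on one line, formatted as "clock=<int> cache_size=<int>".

Answer: clock=67 cache_size=2

Derivation:
Op 1: tick 2 -> clock=2.
Op 2: insert a.com -> 10.0.0.4 (expiry=2+9=11). clock=2
Op 3: insert a.com -> 10.0.0.2 (expiry=2+14=16). clock=2
Op 4: insert e.com -> 10.0.0.1 (expiry=2+13=15). clock=2
Op 5: tick 5 -> clock=7.
Op 6: insert c.com -> 10.0.0.5 (expiry=7+5=12). clock=7
Op 7: tick 12 -> clock=19. purged={a.com,c.com,e.com}
Op 8: insert f.com -> 10.0.0.3 (expiry=19+1=20). clock=19
Op 9: insert e.com -> 10.0.0.2 (expiry=19+12=31). clock=19
Op 10: tick 3 -> clock=22. purged={f.com}
Op 11: tick 4 -> clock=26.
Op 12: insert c.com -> 10.0.0.3 (expiry=26+3=29). clock=26
Op 13: tick 5 -> clock=31. purged={c.com,e.com}
Op 14: insert d.com -> 10.0.0.4 (expiry=31+9=40). clock=31
Op 15: tick 5 -> clock=36.
Op 16: tick 11 -> clock=47. purged={d.com}
Op 17: tick 11 -> clock=58.
Op 18: insert b.com -> 10.0.0.4 (expiry=58+14=72). clock=58
Op 19: insert b.com -> 10.0.0.3 (expiry=58+14=72). clock=58
Op 20: tick 2 -> clock=60.
Op 21: insert c.com -> 10.0.0.4 (expiry=60+4=64). clock=60
Op 22: tick 4 -> clock=64. purged={c.com}
Op 23: tick 3 -> clock=67.
Op 24: insert e.com -> 10.0.0.5 (expiry=67+1=68). clock=67
Final clock = 67
Final cache (unexpired): {b.com,e.com} -> size=2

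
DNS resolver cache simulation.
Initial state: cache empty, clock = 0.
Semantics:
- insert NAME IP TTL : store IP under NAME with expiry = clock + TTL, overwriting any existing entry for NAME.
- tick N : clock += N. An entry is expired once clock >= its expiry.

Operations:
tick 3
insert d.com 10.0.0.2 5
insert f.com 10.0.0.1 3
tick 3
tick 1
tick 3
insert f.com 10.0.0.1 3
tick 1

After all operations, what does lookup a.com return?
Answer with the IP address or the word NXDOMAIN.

Answer: NXDOMAIN

Derivation:
Op 1: tick 3 -> clock=3.
Op 2: insert d.com -> 10.0.0.2 (expiry=3+5=8). clock=3
Op 3: insert f.com -> 10.0.0.1 (expiry=3+3=6). clock=3
Op 4: tick 3 -> clock=6. purged={f.com}
Op 5: tick 1 -> clock=7.
Op 6: tick 3 -> clock=10. purged={d.com}
Op 7: insert f.com -> 10.0.0.1 (expiry=10+3=13). clock=10
Op 8: tick 1 -> clock=11.
lookup a.com: not in cache (expired or never inserted)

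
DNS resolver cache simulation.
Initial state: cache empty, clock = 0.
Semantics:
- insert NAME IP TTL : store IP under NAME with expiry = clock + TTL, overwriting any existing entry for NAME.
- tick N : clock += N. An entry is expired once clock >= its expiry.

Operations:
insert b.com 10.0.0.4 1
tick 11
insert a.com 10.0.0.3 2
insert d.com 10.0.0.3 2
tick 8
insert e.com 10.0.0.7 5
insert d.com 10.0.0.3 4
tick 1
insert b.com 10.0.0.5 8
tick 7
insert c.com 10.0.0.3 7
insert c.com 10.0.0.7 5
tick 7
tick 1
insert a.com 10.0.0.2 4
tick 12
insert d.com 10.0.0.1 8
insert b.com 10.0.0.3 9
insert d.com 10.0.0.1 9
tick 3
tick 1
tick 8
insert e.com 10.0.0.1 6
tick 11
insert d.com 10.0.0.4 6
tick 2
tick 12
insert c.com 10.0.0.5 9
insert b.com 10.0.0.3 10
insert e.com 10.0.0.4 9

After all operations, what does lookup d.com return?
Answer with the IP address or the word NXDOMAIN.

Answer: NXDOMAIN

Derivation:
Op 1: insert b.com -> 10.0.0.4 (expiry=0+1=1). clock=0
Op 2: tick 11 -> clock=11. purged={b.com}
Op 3: insert a.com -> 10.0.0.3 (expiry=11+2=13). clock=11
Op 4: insert d.com -> 10.0.0.3 (expiry=11+2=13). clock=11
Op 5: tick 8 -> clock=19. purged={a.com,d.com}
Op 6: insert e.com -> 10.0.0.7 (expiry=19+5=24). clock=19
Op 7: insert d.com -> 10.0.0.3 (expiry=19+4=23). clock=19
Op 8: tick 1 -> clock=20.
Op 9: insert b.com -> 10.0.0.5 (expiry=20+8=28). clock=20
Op 10: tick 7 -> clock=27. purged={d.com,e.com}
Op 11: insert c.com -> 10.0.0.3 (expiry=27+7=34). clock=27
Op 12: insert c.com -> 10.0.0.7 (expiry=27+5=32). clock=27
Op 13: tick 7 -> clock=34. purged={b.com,c.com}
Op 14: tick 1 -> clock=35.
Op 15: insert a.com -> 10.0.0.2 (expiry=35+4=39). clock=35
Op 16: tick 12 -> clock=47. purged={a.com}
Op 17: insert d.com -> 10.0.0.1 (expiry=47+8=55). clock=47
Op 18: insert b.com -> 10.0.0.3 (expiry=47+9=56). clock=47
Op 19: insert d.com -> 10.0.0.1 (expiry=47+9=56). clock=47
Op 20: tick 3 -> clock=50.
Op 21: tick 1 -> clock=51.
Op 22: tick 8 -> clock=59. purged={b.com,d.com}
Op 23: insert e.com -> 10.0.0.1 (expiry=59+6=65). clock=59
Op 24: tick 11 -> clock=70. purged={e.com}
Op 25: insert d.com -> 10.0.0.4 (expiry=70+6=76). clock=70
Op 26: tick 2 -> clock=72.
Op 27: tick 12 -> clock=84. purged={d.com}
Op 28: insert c.com -> 10.0.0.5 (expiry=84+9=93). clock=84
Op 29: insert b.com -> 10.0.0.3 (expiry=84+10=94). clock=84
Op 30: insert e.com -> 10.0.0.4 (expiry=84+9=93). clock=84
lookup d.com: not in cache (expired or never inserted)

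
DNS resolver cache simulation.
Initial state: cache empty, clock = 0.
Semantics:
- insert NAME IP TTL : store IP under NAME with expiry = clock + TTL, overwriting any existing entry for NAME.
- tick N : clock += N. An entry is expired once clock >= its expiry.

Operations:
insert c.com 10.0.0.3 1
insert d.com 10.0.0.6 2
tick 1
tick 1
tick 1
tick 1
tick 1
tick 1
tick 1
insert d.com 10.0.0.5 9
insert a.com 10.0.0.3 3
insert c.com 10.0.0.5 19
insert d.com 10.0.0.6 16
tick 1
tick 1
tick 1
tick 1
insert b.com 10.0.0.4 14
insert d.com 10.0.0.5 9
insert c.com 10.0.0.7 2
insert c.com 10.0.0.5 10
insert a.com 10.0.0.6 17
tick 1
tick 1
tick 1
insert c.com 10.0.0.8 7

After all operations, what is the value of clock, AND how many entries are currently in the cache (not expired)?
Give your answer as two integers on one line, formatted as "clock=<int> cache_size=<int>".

Answer: clock=14 cache_size=4

Derivation:
Op 1: insert c.com -> 10.0.0.3 (expiry=0+1=1). clock=0
Op 2: insert d.com -> 10.0.0.6 (expiry=0+2=2). clock=0
Op 3: tick 1 -> clock=1. purged={c.com}
Op 4: tick 1 -> clock=2. purged={d.com}
Op 5: tick 1 -> clock=3.
Op 6: tick 1 -> clock=4.
Op 7: tick 1 -> clock=5.
Op 8: tick 1 -> clock=6.
Op 9: tick 1 -> clock=7.
Op 10: insert d.com -> 10.0.0.5 (expiry=7+9=16). clock=7
Op 11: insert a.com -> 10.0.0.3 (expiry=7+3=10). clock=7
Op 12: insert c.com -> 10.0.0.5 (expiry=7+19=26). clock=7
Op 13: insert d.com -> 10.0.0.6 (expiry=7+16=23). clock=7
Op 14: tick 1 -> clock=8.
Op 15: tick 1 -> clock=9.
Op 16: tick 1 -> clock=10. purged={a.com}
Op 17: tick 1 -> clock=11.
Op 18: insert b.com -> 10.0.0.4 (expiry=11+14=25). clock=11
Op 19: insert d.com -> 10.0.0.5 (expiry=11+9=20). clock=11
Op 20: insert c.com -> 10.0.0.7 (expiry=11+2=13). clock=11
Op 21: insert c.com -> 10.0.0.5 (expiry=11+10=21). clock=11
Op 22: insert a.com -> 10.0.0.6 (expiry=11+17=28). clock=11
Op 23: tick 1 -> clock=12.
Op 24: tick 1 -> clock=13.
Op 25: tick 1 -> clock=14.
Op 26: insert c.com -> 10.0.0.8 (expiry=14+7=21). clock=14
Final clock = 14
Final cache (unexpired): {a.com,b.com,c.com,d.com} -> size=4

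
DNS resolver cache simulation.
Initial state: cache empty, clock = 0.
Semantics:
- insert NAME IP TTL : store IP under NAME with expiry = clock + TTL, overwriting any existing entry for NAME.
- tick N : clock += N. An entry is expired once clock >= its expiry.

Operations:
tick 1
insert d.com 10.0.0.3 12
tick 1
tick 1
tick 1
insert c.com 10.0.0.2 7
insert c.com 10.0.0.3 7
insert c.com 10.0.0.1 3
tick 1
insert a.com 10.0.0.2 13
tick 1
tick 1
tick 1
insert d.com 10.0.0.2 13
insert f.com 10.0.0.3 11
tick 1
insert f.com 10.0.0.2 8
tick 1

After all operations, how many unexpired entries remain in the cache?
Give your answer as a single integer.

Op 1: tick 1 -> clock=1.
Op 2: insert d.com -> 10.0.0.3 (expiry=1+12=13). clock=1
Op 3: tick 1 -> clock=2.
Op 4: tick 1 -> clock=3.
Op 5: tick 1 -> clock=4.
Op 6: insert c.com -> 10.0.0.2 (expiry=4+7=11). clock=4
Op 7: insert c.com -> 10.0.0.3 (expiry=4+7=11). clock=4
Op 8: insert c.com -> 10.0.0.1 (expiry=4+3=7). clock=4
Op 9: tick 1 -> clock=5.
Op 10: insert a.com -> 10.0.0.2 (expiry=5+13=18). clock=5
Op 11: tick 1 -> clock=6.
Op 12: tick 1 -> clock=7. purged={c.com}
Op 13: tick 1 -> clock=8.
Op 14: insert d.com -> 10.0.0.2 (expiry=8+13=21). clock=8
Op 15: insert f.com -> 10.0.0.3 (expiry=8+11=19). clock=8
Op 16: tick 1 -> clock=9.
Op 17: insert f.com -> 10.0.0.2 (expiry=9+8=17). clock=9
Op 18: tick 1 -> clock=10.
Final cache (unexpired): {a.com,d.com,f.com} -> size=3

Answer: 3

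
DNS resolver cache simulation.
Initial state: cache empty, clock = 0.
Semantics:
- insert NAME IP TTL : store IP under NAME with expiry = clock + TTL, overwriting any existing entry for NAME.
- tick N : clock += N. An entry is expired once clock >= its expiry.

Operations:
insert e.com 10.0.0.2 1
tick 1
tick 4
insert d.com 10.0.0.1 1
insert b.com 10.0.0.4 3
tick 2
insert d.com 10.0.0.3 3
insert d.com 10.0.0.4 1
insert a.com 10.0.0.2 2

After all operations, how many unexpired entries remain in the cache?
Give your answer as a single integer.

Op 1: insert e.com -> 10.0.0.2 (expiry=0+1=1). clock=0
Op 2: tick 1 -> clock=1. purged={e.com}
Op 3: tick 4 -> clock=5.
Op 4: insert d.com -> 10.0.0.1 (expiry=5+1=6). clock=5
Op 5: insert b.com -> 10.0.0.4 (expiry=5+3=8). clock=5
Op 6: tick 2 -> clock=7. purged={d.com}
Op 7: insert d.com -> 10.0.0.3 (expiry=7+3=10). clock=7
Op 8: insert d.com -> 10.0.0.4 (expiry=7+1=8). clock=7
Op 9: insert a.com -> 10.0.0.2 (expiry=7+2=9). clock=7
Final cache (unexpired): {a.com,b.com,d.com} -> size=3

Answer: 3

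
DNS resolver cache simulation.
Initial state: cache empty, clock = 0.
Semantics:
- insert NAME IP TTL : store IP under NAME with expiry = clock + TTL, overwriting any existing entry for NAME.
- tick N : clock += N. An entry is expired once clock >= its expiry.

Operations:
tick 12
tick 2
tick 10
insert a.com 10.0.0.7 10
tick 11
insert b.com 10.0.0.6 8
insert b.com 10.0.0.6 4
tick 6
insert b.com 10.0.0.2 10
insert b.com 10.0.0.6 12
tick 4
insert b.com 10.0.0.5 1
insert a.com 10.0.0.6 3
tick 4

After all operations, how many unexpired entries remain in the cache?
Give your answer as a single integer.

Answer: 0

Derivation:
Op 1: tick 12 -> clock=12.
Op 2: tick 2 -> clock=14.
Op 3: tick 10 -> clock=24.
Op 4: insert a.com -> 10.0.0.7 (expiry=24+10=34). clock=24
Op 5: tick 11 -> clock=35. purged={a.com}
Op 6: insert b.com -> 10.0.0.6 (expiry=35+8=43). clock=35
Op 7: insert b.com -> 10.0.0.6 (expiry=35+4=39). clock=35
Op 8: tick 6 -> clock=41. purged={b.com}
Op 9: insert b.com -> 10.0.0.2 (expiry=41+10=51). clock=41
Op 10: insert b.com -> 10.0.0.6 (expiry=41+12=53). clock=41
Op 11: tick 4 -> clock=45.
Op 12: insert b.com -> 10.0.0.5 (expiry=45+1=46). clock=45
Op 13: insert a.com -> 10.0.0.6 (expiry=45+3=48). clock=45
Op 14: tick 4 -> clock=49. purged={a.com,b.com}
Final cache (unexpired): {} -> size=0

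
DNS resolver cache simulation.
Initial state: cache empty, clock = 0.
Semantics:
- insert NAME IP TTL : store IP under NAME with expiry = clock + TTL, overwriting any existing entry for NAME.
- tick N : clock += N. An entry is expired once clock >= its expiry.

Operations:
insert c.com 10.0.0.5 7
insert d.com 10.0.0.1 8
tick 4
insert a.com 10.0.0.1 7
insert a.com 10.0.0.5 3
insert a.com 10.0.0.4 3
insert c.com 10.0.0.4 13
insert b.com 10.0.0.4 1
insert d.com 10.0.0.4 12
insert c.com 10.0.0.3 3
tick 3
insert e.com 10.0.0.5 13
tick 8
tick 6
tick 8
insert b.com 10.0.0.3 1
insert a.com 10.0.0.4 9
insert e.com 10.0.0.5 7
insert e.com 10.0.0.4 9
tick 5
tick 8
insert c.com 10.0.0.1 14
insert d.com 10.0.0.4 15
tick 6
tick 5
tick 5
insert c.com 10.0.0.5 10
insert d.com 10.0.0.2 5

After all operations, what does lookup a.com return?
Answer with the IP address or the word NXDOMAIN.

Answer: NXDOMAIN

Derivation:
Op 1: insert c.com -> 10.0.0.5 (expiry=0+7=7). clock=0
Op 2: insert d.com -> 10.0.0.1 (expiry=0+8=8). clock=0
Op 3: tick 4 -> clock=4.
Op 4: insert a.com -> 10.0.0.1 (expiry=4+7=11). clock=4
Op 5: insert a.com -> 10.0.0.5 (expiry=4+3=7). clock=4
Op 6: insert a.com -> 10.0.0.4 (expiry=4+3=7). clock=4
Op 7: insert c.com -> 10.0.0.4 (expiry=4+13=17). clock=4
Op 8: insert b.com -> 10.0.0.4 (expiry=4+1=5). clock=4
Op 9: insert d.com -> 10.0.0.4 (expiry=4+12=16). clock=4
Op 10: insert c.com -> 10.0.0.3 (expiry=4+3=7). clock=4
Op 11: tick 3 -> clock=7. purged={a.com,b.com,c.com}
Op 12: insert e.com -> 10.0.0.5 (expiry=7+13=20). clock=7
Op 13: tick 8 -> clock=15.
Op 14: tick 6 -> clock=21. purged={d.com,e.com}
Op 15: tick 8 -> clock=29.
Op 16: insert b.com -> 10.0.0.3 (expiry=29+1=30). clock=29
Op 17: insert a.com -> 10.0.0.4 (expiry=29+9=38). clock=29
Op 18: insert e.com -> 10.0.0.5 (expiry=29+7=36). clock=29
Op 19: insert e.com -> 10.0.0.4 (expiry=29+9=38). clock=29
Op 20: tick 5 -> clock=34. purged={b.com}
Op 21: tick 8 -> clock=42. purged={a.com,e.com}
Op 22: insert c.com -> 10.0.0.1 (expiry=42+14=56). clock=42
Op 23: insert d.com -> 10.0.0.4 (expiry=42+15=57). clock=42
Op 24: tick 6 -> clock=48.
Op 25: tick 5 -> clock=53.
Op 26: tick 5 -> clock=58. purged={c.com,d.com}
Op 27: insert c.com -> 10.0.0.5 (expiry=58+10=68). clock=58
Op 28: insert d.com -> 10.0.0.2 (expiry=58+5=63). clock=58
lookup a.com: not in cache (expired or never inserted)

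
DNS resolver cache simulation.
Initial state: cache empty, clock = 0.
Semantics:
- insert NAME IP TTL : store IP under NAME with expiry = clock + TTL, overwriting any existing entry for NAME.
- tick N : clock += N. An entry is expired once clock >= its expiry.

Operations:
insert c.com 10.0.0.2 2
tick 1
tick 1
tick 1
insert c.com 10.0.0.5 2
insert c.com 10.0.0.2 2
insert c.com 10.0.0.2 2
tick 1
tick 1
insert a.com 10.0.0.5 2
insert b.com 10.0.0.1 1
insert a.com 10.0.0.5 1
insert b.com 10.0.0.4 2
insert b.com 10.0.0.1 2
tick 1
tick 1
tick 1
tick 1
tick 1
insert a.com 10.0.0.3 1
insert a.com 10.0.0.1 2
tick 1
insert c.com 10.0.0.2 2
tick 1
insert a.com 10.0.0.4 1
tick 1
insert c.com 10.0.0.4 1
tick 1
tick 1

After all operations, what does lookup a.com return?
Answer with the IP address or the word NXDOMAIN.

Op 1: insert c.com -> 10.0.0.2 (expiry=0+2=2). clock=0
Op 2: tick 1 -> clock=1.
Op 3: tick 1 -> clock=2. purged={c.com}
Op 4: tick 1 -> clock=3.
Op 5: insert c.com -> 10.0.0.5 (expiry=3+2=5). clock=3
Op 6: insert c.com -> 10.0.0.2 (expiry=3+2=5). clock=3
Op 7: insert c.com -> 10.0.0.2 (expiry=3+2=5). clock=3
Op 8: tick 1 -> clock=4.
Op 9: tick 1 -> clock=5. purged={c.com}
Op 10: insert a.com -> 10.0.0.5 (expiry=5+2=7). clock=5
Op 11: insert b.com -> 10.0.0.1 (expiry=5+1=6). clock=5
Op 12: insert a.com -> 10.0.0.5 (expiry=5+1=6). clock=5
Op 13: insert b.com -> 10.0.0.4 (expiry=5+2=7). clock=5
Op 14: insert b.com -> 10.0.0.1 (expiry=5+2=7). clock=5
Op 15: tick 1 -> clock=6. purged={a.com}
Op 16: tick 1 -> clock=7. purged={b.com}
Op 17: tick 1 -> clock=8.
Op 18: tick 1 -> clock=9.
Op 19: tick 1 -> clock=10.
Op 20: insert a.com -> 10.0.0.3 (expiry=10+1=11). clock=10
Op 21: insert a.com -> 10.0.0.1 (expiry=10+2=12). clock=10
Op 22: tick 1 -> clock=11.
Op 23: insert c.com -> 10.0.0.2 (expiry=11+2=13). clock=11
Op 24: tick 1 -> clock=12. purged={a.com}
Op 25: insert a.com -> 10.0.0.4 (expiry=12+1=13). clock=12
Op 26: tick 1 -> clock=13. purged={a.com,c.com}
Op 27: insert c.com -> 10.0.0.4 (expiry=13+1=14). clock=13
Op 28: tick 1 -> clock=14. purged={c.com}
Op 29: tick 1 -> clock=15.
lookup a.com: not in cache (expired or never inserted)

Answer: NXDOMAIN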